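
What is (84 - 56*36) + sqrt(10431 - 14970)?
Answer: -1932 + I*sqrt(4539) ≈ -1932.0 + 67.372*I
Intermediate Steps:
(84 - 56*36) + sqrt(10431 - 14970) = (84 - 2016) + sqrt(-4539) = -1932 + I*sqrt(4539)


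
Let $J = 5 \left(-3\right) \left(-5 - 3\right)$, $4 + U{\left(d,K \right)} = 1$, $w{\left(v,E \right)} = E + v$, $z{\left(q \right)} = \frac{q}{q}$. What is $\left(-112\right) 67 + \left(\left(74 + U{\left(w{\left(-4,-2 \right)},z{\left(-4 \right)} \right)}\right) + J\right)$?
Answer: $-7313$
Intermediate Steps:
$z{\left(q \right)} = 1$
$U{\left(d,K \right)} = -3$ ($U{\left(d,K \right)} = -4 + 1 = -3$)
$J = 120$ ($J = \left(-15\right) \left(-8\right) = 120$)
$\left(-112\right) 67 + \left(\left(74 + U{\left(w{\left(-4,-2 \right)},z{\left(-4 \right)} \right)}\right) + J\right) = \left(-112\right) 67 + \left(\left(74 - 3\right) + 120\right) = -7504 + \left(71 + 120\right) = -7504 + 191 = -7313$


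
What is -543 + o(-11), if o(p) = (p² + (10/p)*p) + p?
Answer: -423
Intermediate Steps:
o(p) = 10 + p + p² (o(p) = (p² + 10) + p = (10 + p²) + p = 10 + p + p²)
-543 + o(-11) = -543 + (10 - 11 + (-11)²) = -543 + (10 - 11 + 121) = -543 + 120 = -423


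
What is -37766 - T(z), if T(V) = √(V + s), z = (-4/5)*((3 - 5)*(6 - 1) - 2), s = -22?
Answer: -37766 - I*√310/5 ≈ -37766.0 - 3.5214*I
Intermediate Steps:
z = 48/5 (z = (-4*⅕)*(-2*5 - 2) = -4*(-10 - 2)/5 = -⅘*(-12) = 48/5 ≈ 9.6000)
T(V) = √(-22 + V) (T(V) = √(V - 22) = √(-22 + V))
-37766 - T(z) = -37766 - √(-22 + 48/5) = -37766 - √(-62/5) = -37766 - I*√310/5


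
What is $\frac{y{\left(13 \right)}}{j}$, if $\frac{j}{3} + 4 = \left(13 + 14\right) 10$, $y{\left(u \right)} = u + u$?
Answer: $\frac{13}{399} \approx 0.032581$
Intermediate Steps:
$y{\left(u \right)} = 2 u$
$j = 798$ ($j = -12 + 3 \left(13 + 14\right) 10 = -12 + 3 \cdot 27 \cdot 10 = -12 + 3 \cdot 270 = -12 + 810 = 798$)
$\frac{y{\left(13 \right)}}{j} = \frac{2 \cdot 13}{798} = 26 \cdot \frac{1}{798} = \frac{13}{399}$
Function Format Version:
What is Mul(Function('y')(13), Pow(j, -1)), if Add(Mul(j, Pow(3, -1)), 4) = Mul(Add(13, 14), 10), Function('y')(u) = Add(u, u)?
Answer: Rational(13, 399) ≈ 0.032581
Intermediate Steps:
Function('y')(u) = Mul(2, u)
j = 798 (j = Add(-12, Mul(3, Mul(Add(13, 14), 10))) = Add(-12, Mul(3, Mul(27, 10))) = Add(-12, Mul(3, 270)) = Add(-12, 810) = 798)
Mul(Function('y')(13), Pow(j, -1)) = Mul(Mul(2, 13), Pow(798, -1)) = Mul(26, Rational(1, 798)) = Rational(13, 399)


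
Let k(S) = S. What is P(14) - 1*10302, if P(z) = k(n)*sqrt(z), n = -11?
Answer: -10302 - 11*sqrt(14) ≈ -10343.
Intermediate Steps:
P(z) = -11*sqrt(z)
P(14) - 1*10302 = -11*sqrt(14) - 1*10302 = -11*sqrt(14) - 10302 = -10302 - 11*sqrt(14)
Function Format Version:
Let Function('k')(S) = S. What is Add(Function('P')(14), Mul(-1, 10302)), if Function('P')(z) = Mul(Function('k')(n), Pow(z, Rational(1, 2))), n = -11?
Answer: Add(-10302, Mul(-11, Pow(14, Rational(1, 2)))) ≈ -10343.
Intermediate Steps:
Function('P')(z) = Mul(-11, Pow(z, Rational(1, 2)))
Add(Function('P')(14), Mul(-1, 10302)) = Add(Mul(-11, Pow(14, Rational(1, 2))), Mul(-1, 10302)) = Add(Mul(-11, Pow(14, Rational(1, 2))), -10302) = Add(-10302, Mul(-11, Pow(14, Rational(1, 2))))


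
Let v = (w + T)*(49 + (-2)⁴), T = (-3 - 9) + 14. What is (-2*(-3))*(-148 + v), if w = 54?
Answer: 20952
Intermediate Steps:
T = 2 (T = -12 + 14 = 2)
v = 3640 (v = (54 + 2)*(49 + (-2)⁴) = 56*(49 + 16) = 56*65 = 3640)
(-2*(-3))*(-148 + v) = (-2*(-3))*(-148 + 3640) = 6*3492 = 20952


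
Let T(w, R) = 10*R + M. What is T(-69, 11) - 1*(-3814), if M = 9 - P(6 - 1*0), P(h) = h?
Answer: 3927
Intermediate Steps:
M = 3 (M = 9 - (6 - 1*0) = 9 - (6 + 0) = 9 - 1*6 = 9 - 6 = 3)
T(w, R) = 3 + 10*R (T(w, R) = 10*R + 3 = 3 + 10*R)
T(-69, 11) - 1*(-3814) = (3 + 10*11) - 1*(-3814) = (3 + 110) + 3814 = 113 + 3814 = 3927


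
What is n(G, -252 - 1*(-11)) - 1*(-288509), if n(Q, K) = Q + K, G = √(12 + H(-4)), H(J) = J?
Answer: 288268 + 2*√2 ≈ 2.8827e+5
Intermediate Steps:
G = 2*√2 (G = √(12 - 4) = √8 = 2*√2 ≈ 2.8284)
n(Q, K) = K + Q
n(G, -252 - 1*(-11)) - 1*(-288509) = ((-252 - 1*(-11)) + 2*√2) - 1*(-288509) = ((-252 + 11) + 2*√2) + 288509 = (-241 + 2*√2) + 288509 = 288268 + 2*√2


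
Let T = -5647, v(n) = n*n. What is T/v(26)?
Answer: -5647/676 ≈ -8.3535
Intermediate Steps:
v(n) = n²
T/v(26) = -5647/(26²) = -5647/676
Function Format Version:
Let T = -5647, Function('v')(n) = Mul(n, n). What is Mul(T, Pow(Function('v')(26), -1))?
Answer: Rational(-5647, 676) ≈ -8.3535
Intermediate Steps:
Function('v')(n) = Pow(n, 2)
Mul(T, Pow(Function('v')(26), -1)) = Mul(-5647, Pow(Pow(26, 2), -1)) = Mul(-5647, Pow(676, -1)) = Mul(-5647, Rational(1, 676)) = Rational(-5647, 676)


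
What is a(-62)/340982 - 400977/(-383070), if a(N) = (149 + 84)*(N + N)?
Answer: 20943046829/21769995790 ≈ 0.96201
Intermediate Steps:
a(N) = 466*N (a(N) = 233*(2*N) = 466*N)
a(-62)/340982 - 400977/(-383070) = (466*(-62))/340982 - 400977/(-383070) = -28892*1/340982 - 400977*(-1/383070) = -14446/170491 + 133659/127690 = 20943046829/21769995790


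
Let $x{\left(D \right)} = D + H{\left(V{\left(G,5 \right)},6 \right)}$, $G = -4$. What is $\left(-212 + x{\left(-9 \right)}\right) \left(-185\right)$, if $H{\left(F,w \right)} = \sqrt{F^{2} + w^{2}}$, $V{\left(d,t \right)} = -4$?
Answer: $40885 - 370 \sqrt{13} \approx 39551.0$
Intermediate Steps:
$x{\left(D \right)} = D + 2 \sqrt{13}$ ($x{\left(D \right)} = D + \sqrt{\left(-4\right)^{2} + 6^{2}} = D + \sqrt{16 + 36} = D + \sqrt{52} = D + 2 \sqrt{13}$)
$\left(-212 + x{\left(-9 \right)}\right) \left(-185\right) = \left(-212 - \left(9 - 2 \sqrt{13}\right)\right) \left(-185\right) = \left(-221 + 2 \sqrt{13}\right) \left(-185\right) = 40885 - 370 \sqrt{13}$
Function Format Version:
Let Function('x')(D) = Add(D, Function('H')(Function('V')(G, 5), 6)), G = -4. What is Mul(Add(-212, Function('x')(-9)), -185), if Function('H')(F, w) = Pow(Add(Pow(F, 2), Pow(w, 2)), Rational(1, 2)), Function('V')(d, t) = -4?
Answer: Add(40885, Mul(-370, Pow(13, Rational(1, 2)))) ≈ 39551.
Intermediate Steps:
Function('x')(D) = Add(D, Mul(2, Pow(13, Rational(1, 2)))) (Function('x')(D) = Add(D, Pow(Add(Pow(-4, 2), Pow(6, 2)), Rational(1, 2))) = Add(D, Pow(Add(16, 36), Rational(1, 2))) = Add(D, Pow(52, Rational(1, 2))) = Add(D, Mul(2, Pow(13, Rational(1, 2)))))
Mul(Add(-212, Function('x')(-9)), -185) = Mul(Add(-212, Add(-9, Mul(2, Pow(13, Rational(1, 2))))), -185) = Mul(Add(-221, Mul(2, Pow(13, Rational(1, 2)))), -185) = Add(40885, Mul(-370, Pow(13, Rational(1, 2))))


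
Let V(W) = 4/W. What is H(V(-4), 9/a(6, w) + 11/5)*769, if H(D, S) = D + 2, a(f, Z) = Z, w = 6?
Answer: 769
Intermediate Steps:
H(D, S) = 2 + D
H(V(-4), 9/a(6, w) + 11/5)*769 = (2 + 4/(-4))*769 = (2 + 4*(-¼))*769 = (2 - 1)*769 = 1*769 = 769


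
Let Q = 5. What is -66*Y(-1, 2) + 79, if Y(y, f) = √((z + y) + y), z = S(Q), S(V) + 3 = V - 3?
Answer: 79 - 66*I*√3 ≈ 79.0 - 114.32*I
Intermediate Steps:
S(V) = -6 + V (S(V) = -3 + (V - 3) = -3 + (-3 + V) = -6 + V)
z = -1 (z = -6 + 5 = -1)
Y(y, f) = √(-1 + 2*y) (Y(y, f) = √((-1 + y) + y) = √(-1 + 2*y))
-66*Y(-1, 2) + 79 = -66*√(-1 + 2*(-1)) + 79 = -66*√(-1 - 2) + 79 = -66*I*√3 + 79 = 79 - 66*I*√3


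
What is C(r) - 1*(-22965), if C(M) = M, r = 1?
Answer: 22966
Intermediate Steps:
C(r) - 1*(-22965) = 1 - 1*(-22965) = 1 + 22965 = 22966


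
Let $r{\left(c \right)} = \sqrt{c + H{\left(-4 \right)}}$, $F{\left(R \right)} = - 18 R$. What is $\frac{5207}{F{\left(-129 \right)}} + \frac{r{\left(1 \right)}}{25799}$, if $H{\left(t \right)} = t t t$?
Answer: $\frac{5207}{2322} + \frac{3 i \sqrt{7}}{25799} \approx 2.2425 + 0.00030766 i$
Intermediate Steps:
$H{\left(t \right)} = t^{3}$ ($H{\left(t \right)} = t^{2} t = t^{3}$)
$r{\left(c \right)} = \sqrt{-64 + c}$ ($r{\left(c \right)} = \sqrt{c + \left(-4\right)^{3}} = \sqrt{c - 64} = \sqrt{-64 + c}$)
$\frac{5207}{F{\left(-129 \right)}} + \frac{r{\left(1 \right)}}{25799} = \frac{5207}{\left(-18\right) \left(-129\right)} + \frac{\sqrt{-64 + 1}}{25799} = \frac{5207}{2322} + \sqrt{-63} \cdot \frac{1}{25799} = 5207 \cdot \frac{1}{2322} + 3 i \sqrt{7} \cdot \frac{1}{25799} = \frac{5207}{2322} + \frac{3 i \sqrt{7}}{25799}$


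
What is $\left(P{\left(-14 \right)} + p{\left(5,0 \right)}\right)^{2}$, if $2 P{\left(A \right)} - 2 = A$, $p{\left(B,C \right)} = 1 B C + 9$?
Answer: $9$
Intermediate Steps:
$p{\left(B,C \right)} = 9 + B C$ ($p{\left(B,C \right)} = B C + 9 = 9 + B C$)
$P{\left(A \right)} = 1 + \frac{A}{2}$
$\left(P{\left(-14 \right)} + p{\left(5,0 \right)}\right)^{2} = \left(\left(1 + \frac{1}{2} \left(-14\right)\right) + \left(9 + 5 \cdot 0\right)\right)^{2} = \left(\left(1 - 7\right) + \left(9 + 0\right)\right)^{2} = \left(-6 + 9\right)^{2} = 3^{2} = 9$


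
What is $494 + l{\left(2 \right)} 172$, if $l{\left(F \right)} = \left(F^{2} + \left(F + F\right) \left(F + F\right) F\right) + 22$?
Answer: $10470$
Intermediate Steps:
$l{\left(F \right)} = 22 + F^{2} + 4 F^{3}$ ($l{\left(F \right)} = \left(F^{2} + 2 F 2 F F\right) + 22 = \left(F^{2} + 4 F^{2} F\right) + 22 = \left(F^{2} + 4 F^{3}\right) + 22 = 22 + F^{2} + 4 F^{3}$)
$494 + l{\left(2 \right)} 172 = 494 + \left(22 + 2^{2} + 4 \cdot 2^{3}\right) 172 = 494 + \left(22 + 4 + 4 \cdot 8\right) 172 = 494 + \left(22 + 4 + 32\right) 172 = 494 + 58 \cdot 172 = 494 + 9976 = 10470$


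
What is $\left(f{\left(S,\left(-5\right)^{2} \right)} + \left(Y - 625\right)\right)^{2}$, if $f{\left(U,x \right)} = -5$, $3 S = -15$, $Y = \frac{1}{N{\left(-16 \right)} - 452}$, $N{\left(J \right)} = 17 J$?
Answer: $\frac{208046366641}{524176} \approx 3.969 \cdot 10^{5}$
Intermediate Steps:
$Y = - \frac{1}{724}$ ($Y = \frac{1}{17 \left(-16\right) - 452} = \frac{1}{-272 - 452} = \frac{1}{-724} = - \frac{1}{724} \approx -0.0013812$)
$S = -5$ ($S = \frac{1}{3} \left(-15\right) = -5$)
$\left(f{\left(S,\left(-5\right)^{2} \right)} + \left(Y - 625\right)\right)^{2} = \left(-5 - \frac{452501}{724}\right)^{2} = \left(- \frac{456121}{724}\right)^{2} = \frac{208046366641}{524176}$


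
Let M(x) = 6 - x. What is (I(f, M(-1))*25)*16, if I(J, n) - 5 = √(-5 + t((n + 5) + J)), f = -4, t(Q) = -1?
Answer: 2000 + 400*I*√6 ≈ 2000.0 + 979.8*I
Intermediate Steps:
I(J, n) = 5 + I*√6 (I(J, n) = 5 + √(-5 - 1) = 5 + √(-6) = 5 + I*√6)
(I(f, M(-1))*25)*16 = ((5 + I*√6)*25)*16 = (125 + 25*I*√6)*16 = 2000 + 400*I*√6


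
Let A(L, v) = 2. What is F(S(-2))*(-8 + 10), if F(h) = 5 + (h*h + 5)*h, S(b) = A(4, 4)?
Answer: 46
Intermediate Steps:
S(b) = 2
F(h) = 5 + h*(5 + h²) (F(h) = 5 + (h² + 5)*h = 5 + (5 + h²)*h = 5 + h*(5 + h²))
F(S(-2))*(-8 + 10) = (5 + 2³ + 5*2)*(-8 + 10) = (5 + 8 + 10)*2 = 23*2 = 46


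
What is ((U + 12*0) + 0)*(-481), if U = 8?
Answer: -3848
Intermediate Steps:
((U + 12*0) + 0)*(-481) = ((8 + 12*0) + 0)*(-481) = ((8 + 0) + 0)*(-481) = (8 + 0)*(-481) = 8*(-481) = -3848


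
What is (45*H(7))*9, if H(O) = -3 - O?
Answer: -4050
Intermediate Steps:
(45*H(7))*9 = (45*(-3 - 1*7))*9 = (45*(-3 - 7))*9 = (45*(-10))*9 = -450*9 = -4050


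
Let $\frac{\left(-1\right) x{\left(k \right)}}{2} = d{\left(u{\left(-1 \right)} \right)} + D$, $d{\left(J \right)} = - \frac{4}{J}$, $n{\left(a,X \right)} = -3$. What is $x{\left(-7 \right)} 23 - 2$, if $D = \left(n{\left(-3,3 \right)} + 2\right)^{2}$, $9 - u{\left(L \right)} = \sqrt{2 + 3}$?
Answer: $- \frac{498}{19} + \frac{46 \sqrt{5}}{19} \approx -20.797$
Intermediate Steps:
$u{\left(L \right)} = 9 - \sqrt{5}$ ($u{\left(L \right)} = 9 - \sqrt{2 + 3} = 9 - \sqrt{5}$)
$D = 1$ ($D = \left(-3 + 2\right)^{2} = \left(-1\right)^{2} = 1$)
$x{\left(k \right)} = -2 + \frac{8}{9 - \sqrt{5}}$ ($x{\left(k \right)} = - 2 \left(- \frac{4}{9 - \sqrt{5}} + 1\right) = - 2 \left(1 - \frac{4}{9 - \sqrt{5}}\right) = -2 + \frac{8}{9 - \sqrt{5}}$)
$x{\left(-7 \right)} 23 - 2 = \left(- \frac{20}{19} + \frac{2 \sqrt{5}}{19}\right) 23 - 2 = \left(- \frac{460}{19} + \frac{46 \sqrt{5}}{19}\right) - 2 = - \frac{498}{19} + \frac{46 \sqrt{5}}{19}$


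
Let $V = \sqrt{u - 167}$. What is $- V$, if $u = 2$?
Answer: $- i \sqrt{165} \approx - 12.845 i$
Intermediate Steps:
$V = i \sqrt{165}$ ($V = \sqrt{2 - 167} = \sqrt{-165} = i \sqrt{165} \approx 12.845 i$)
$- V = - i \sqrt{165}$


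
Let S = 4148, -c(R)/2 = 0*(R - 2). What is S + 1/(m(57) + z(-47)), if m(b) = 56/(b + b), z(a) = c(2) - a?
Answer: 11228693/2707 ≈ 4148.0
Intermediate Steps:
c(R) = 0 (c(R) = -0*(R - 2) = -0*(-2 + R) = -2*0 = 0)
z(a) = -a (z(a) = 0 - a = -a)
m(b) = 28/b (m(b) = 56/((2*b)) = 56*(1/(2*b)) = 28/b)
S + 1/(m(57) + z(-47)) = 4148 + 1/(28/57 - 1*(-47)) = 4148 + 1/(28*(1/57) + 47) = 4148 + 1/(28/57 + 47) = 4148 + 1/(2707/57) = 4148 + 57/2707 = 11228693/2707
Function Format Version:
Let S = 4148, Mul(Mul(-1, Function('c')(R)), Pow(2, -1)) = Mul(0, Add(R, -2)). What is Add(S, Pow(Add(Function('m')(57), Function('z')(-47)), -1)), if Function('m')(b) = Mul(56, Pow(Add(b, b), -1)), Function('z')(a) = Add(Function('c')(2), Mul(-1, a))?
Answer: Rational(11228693, 2707) ≈ 4148.0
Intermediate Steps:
Function('c')(R) = 0 (Function('c')(R) = Mul(-2, Mul(0, Add(R, -2))) = Mul(-2, Mul(0, Add(-2, R))) = Mul(-2, 0) = 0)
Function('z')(a) = Mul(-1, a) (Function('z')(a) = Add(0, Mul(-1, a)) = Mul(-1, a))
Function('m')(b) = Mul(28, Pow(b, -1)) (Function('m')(b) = Mul(56, Pow(Mul(2, b), -1)) = Mul(56, Mul(Rational(1, 2), Pow(b, -1))) = Mul(28, Pow(b, -1)))
Add(S, Pow(Add(Function('m')(57), Function('z')(-47)), -1)) = Add(4148, Pow(Add(Mul(28, Pow(57, -1)), Mul(-1, -47)), -1)) = Add(4148, Pow(Add(Mul(28, Rational(1, 57)), 47), -1)) = Add(4148, Pow(Add(Rational(28, 57), 47), -1)) = Add(4148, Pow(Rational(2707, 57), -1)) = Add(4148, Rational(57, 2707)) = Rational(11228693, 2707)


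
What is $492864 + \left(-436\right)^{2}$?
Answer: $682960$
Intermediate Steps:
$492864 + \left(-436\right)^{2} = 492864 + 190096 = 682960$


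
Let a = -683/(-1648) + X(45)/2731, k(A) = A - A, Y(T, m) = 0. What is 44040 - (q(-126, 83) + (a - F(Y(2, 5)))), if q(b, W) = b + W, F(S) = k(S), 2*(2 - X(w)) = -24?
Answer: 198401940759/4500688 ≈ 44083.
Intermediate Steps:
X(w) = 14 (X(w) = 2 - ½*(-24) = 2 + 12 = 14)
k(A) = 0
F(S) = 0
a = 1888345/4500688 (a = -683/(-1648) + 14/2731 = -683*(-1/1648) + 14*(1/2731) = 683/1648 + 14/2731 = 1888345/4500688 ≈ 0.41957)
q(b, W) = W + b
44040 - (q(-126, 83) + (a - F(Y(2, 5)))) = 44040 - ((83 - 126) + (1888345/4500688 - 1*0)) = 44040 - (-43 + (1888345/4500688 + 0)) = 44040 - (-43 + 1888345/4500688) = 44040 - 1*(-191641239/4500688) = 44040 + 191641239/4500688 = 198401940759/4500688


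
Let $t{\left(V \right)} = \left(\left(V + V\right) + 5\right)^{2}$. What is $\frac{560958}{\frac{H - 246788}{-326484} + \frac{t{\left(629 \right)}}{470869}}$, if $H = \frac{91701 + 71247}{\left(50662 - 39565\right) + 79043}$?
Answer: $\frac{1943345013830153183880}{14354820315099427} \approx 1.3538 \cdot 10^{5}$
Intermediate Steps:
$H = \frac{40737}{22535}$ ($H = \frac{162948}{\left(50662 - 39565\right) + 79043} = \frac{162948}{11097 + 79043} = \frac{162948}{90140} = 162948 \cdot \frac{1}{90140} = \frac{40737}{22535} \approx 1.8077$)
$t{\left(V \right)} = \left(5 + 2 V\right)^{2}$ ($t{\left(V \right)} = \left(2 V + 5\right)^{2} = \left(5 + 2 V\right)^{2}$)
$\frac{560958}{\frac{H - 246788}{-326484} + \frac{t{\left(629 \right)}}{470869}} = \frac{560958}{\frac{\frac{40737}{22535} - 246788}{-326484} + \frac{\left(5 + 2 \cdot 629\right)^{2}}{470869}} = \frac{560958}{\left(\frac{40737}{22535} - 246788\right) \left(- \frac{1}{326484}\right) + \left(5 + 1258\right)^{2} \cdot \frac{1}{470869}} = \frac{560958}{\left(- \frac{5561326843}{22535}\right) \left(- \frac{1}{326484}\right) + 1263^{2} \cdot \frac{1}{470869}} = \frac{560958}{\frac{5561326843}{7357316940} + 1595169 \cdot \frac{1}{470869}} = \frac{560958}{\frac{5561326843}{7357316940} + \frac{1595169}{470869}} = \frac{560958}{\frac{14354820315099427}{3464332470220860}} = 560958 \cdot \frac{3464332470220860}{14354820315099427} = \frac{1943345013830153183880}{14354820315099427}$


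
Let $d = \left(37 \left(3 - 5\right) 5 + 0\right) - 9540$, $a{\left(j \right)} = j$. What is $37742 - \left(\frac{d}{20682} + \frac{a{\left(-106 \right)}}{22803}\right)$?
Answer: $\frac{2966632485559}{78601941} \approx 37743.0$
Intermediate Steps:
$d = -9910$ ($d = \left(37 \left(\left(-2\right) 5\right) + 0\right) - 9540 = \left(37 \left(-10\right) + 0\right) - 9540 = \left(-370 + 0\right) - 9540 = -370 - 9540 = -9910$)
$37742 - \left(\frac{d}{20682} + \frac{a{\left(-106 \right)}}{22803}\right) = 37742 - \left(- \frac{9910}{20682} - \frac{106}{22803}\right) = 37742 - \left(\left(-9910\right) \frac{1}{20682} - \frac{106}{22803}\right) = 37742 - \left(- \frac{4955}{10341} - \frac{106}{22803}\right) = 37742 - - \frac{38028337}{78601941} = 37742 + \frac{38028337}{78601941} = \frac{2966632485559}{78601941}$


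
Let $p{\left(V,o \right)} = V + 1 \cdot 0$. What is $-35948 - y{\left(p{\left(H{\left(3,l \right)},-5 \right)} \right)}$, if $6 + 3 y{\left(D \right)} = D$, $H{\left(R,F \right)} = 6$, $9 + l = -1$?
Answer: $-35948$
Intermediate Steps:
$l = -10$ ($l = -9 - 1 = -10$)
$p{\left(V,o \right)} = V$ ($p{\left(V,o \right)} = V + 0 = V$)
$y{\left(D \right)} = -2 + \frac{D}{3}$
$-35948 - y{\left(p{\left(H{\left(3,l \right)},-5 \right)} \right)} = -35948 - \left(-2 + \frac{1}{3} \cdot 6\right) = -35948 - \left(-2 + 2\right) = -35948 - 0 = -35948 + 0 = -35948$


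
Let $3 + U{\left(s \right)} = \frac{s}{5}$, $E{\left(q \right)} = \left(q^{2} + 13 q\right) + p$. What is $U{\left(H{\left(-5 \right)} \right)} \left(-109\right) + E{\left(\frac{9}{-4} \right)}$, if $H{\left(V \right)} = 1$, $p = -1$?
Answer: $\frac{22401}{80} \approx 280.01$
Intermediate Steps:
$E{\left(q \right)} = -1 + q^{2} + 13 q$ ($E{\left(q \right)} = \left(q^{2} + 13 q\right) - 1 = -1 + q^{2} + 13 q$)
$U{\left(s \right)} = -3 + \frac{s}{5}$
$U{\left(H{\left(-5 \right)} \right)} \left(-109\right) + E{\left(\frac{9}{-4} \right)} = \left(-3 + \frac{1}{5} \cdot 1\right) \left(-109\right) + \left(-1 + \left(\frac{9}{-4}\right)^{2} + 13 \frac{9}{-4}\right) = \left(-3 + \frac{1}{5}\right) \left(-109\right) + \left(-1 + \left(9 \left(- \frac{1}{4}\right)\right)^{2} + 13 \cdot 9 \left(- \frac{1}{4}\right)\right) = \left(- \frac{14}{5}\right) \left(-109\right) + \left(-1 + \left(- \frac{9}{4}\right)^{2} + 13 \left(- \frac{9}{4}\right)\right) = \frac{1526}{5} - \frac{403}{16} = \frac{22401}{80}$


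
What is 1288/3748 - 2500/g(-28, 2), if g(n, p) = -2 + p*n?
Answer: 1180588/27173 ≈ 43.447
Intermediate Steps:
g(n, p) = -2 + n*p
1288/3748 - 2500/g(-28, 2) = 1288/3748 - 2500/(-2 - 28*2) = 1288*(1/3748) - 2500/(-2 - 56) = 322/937 - 2500/(-58) = 322/937 - 2500*(-1/58) = 322/937 + 1250/29 = 1180588/27173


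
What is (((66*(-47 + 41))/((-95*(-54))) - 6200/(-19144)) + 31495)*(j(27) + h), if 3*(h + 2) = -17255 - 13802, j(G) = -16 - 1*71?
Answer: -672836879512096/2046015 ≈ -3.2885e+8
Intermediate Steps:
j(G) = -87 (j(G) = -16 - 71 = -87)
h = -31063/3 (h = -2 + (-17255 - 13802)/3 = -2 + (1/3)*(-31057) = -2 - 31057/3 = -31063/3 ≈ -10354.)
(((66*(-47 + 41))/((-95*(-54))) - 6200/(-19144)) + 31495)*(j(27) + h) = (((66*(-47 + 41))/((-95*(-54))) - 6200/(-19144)) + 31495)*(-87 - 31063/3) = (((66*(-6))/5130 - 6200*(-1/19144)) + 31495)*(-31324/3) = ((-396*1/5130 + 775/2393) + 31495)*(-31324/3) = ((-22/285 + 775/2393) + 31495)*(-31324/3) = (168229/682005 + 31495)*(-31324/3) = (21479915704/682005)*(-31324/3) = -672836879512096/2046015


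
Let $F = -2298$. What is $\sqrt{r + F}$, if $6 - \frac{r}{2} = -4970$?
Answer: $\sqrt{7654} \approx 87.487$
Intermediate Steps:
$r = 9952$ ($r = 12 - -9940 = 12 + 9940 = 9952$)
$\sqrt{r + F} = \sqrt{9952 - 2298} = \sqrt{7654}$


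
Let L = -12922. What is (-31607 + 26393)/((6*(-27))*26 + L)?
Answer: 2607/8567 ≈ 0.30431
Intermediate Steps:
(-31607 + 26393)/((6*(-27))*26 + L) = (-31607 + 26393)/((6*(-27))*26 - 12922) = -5214/(-162*26 - 12922) = -5214/(-4212 - 12922) = -5214/(-17134) = -5214*(-1/17134) = 2607/8567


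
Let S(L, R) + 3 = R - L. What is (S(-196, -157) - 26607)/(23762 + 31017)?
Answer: -26571/54779 ≈ -0.48506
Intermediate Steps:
S(L, R) = -3 + R - L (S(L, R) = -3 + (R - L) = -3 + R - L)
(S(-196, -157) - 26607)/(23762 + 31017) = ((-3 - 157 - 1*(-196)) - 26607)/(23762 + 31017) = ((-3 - 157 + 196) - 26607)/54779 = (36 - 26607)*(1/54779) = -26571*1/54779 = -26571/54779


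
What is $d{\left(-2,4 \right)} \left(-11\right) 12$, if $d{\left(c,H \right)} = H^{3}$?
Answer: $-8448$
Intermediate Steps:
$d{\left(-2,4 \right)} \left(-11\right) 12 = 4^{3} \left(-11\right) 12 = 64 \left(-11\right) 12 = \left(-704\right) 12 = -8448$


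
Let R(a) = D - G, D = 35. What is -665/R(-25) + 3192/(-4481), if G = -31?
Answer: -3190537/295746 ≈ -10.788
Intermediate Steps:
R(a) = 66 (R(a) = 35 - 1*(-31) = 35 + 31 = 66)
-665/R(-25) + 3192/(-4481) = -665/66 + 3192/(-4481) = -665*1/66 + 3192*(-1/4481) = -665/66 - 3192/4481 = -3190537/295746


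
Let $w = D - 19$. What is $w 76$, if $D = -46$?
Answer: $-4940$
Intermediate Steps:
$w = -65$ ($w = -46 - 19 = -65$)
$w 76 = \left(-65\right) 76 = -4940$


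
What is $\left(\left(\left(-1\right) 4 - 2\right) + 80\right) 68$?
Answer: $5032$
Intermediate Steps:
$\left(\left(\left(-1\right) 4 - 2\right) + 80\right) 68 = \left(\left(-4 - 2\right) + 80\right) 68 = \left(-6 + 80\right) 68 = 74 \cdot 68 = 5032$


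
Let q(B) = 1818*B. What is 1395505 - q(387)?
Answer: 691939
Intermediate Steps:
1395505 - q(387) = 1395505 - 1818*387 = 1395505 - 1*703566 = 1395505 - 703566 = 691939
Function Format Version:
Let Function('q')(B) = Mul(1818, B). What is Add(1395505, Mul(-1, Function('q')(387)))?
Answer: 691939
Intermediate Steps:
Add(1395505, Mul(-1, Function('q')(387))) = Add(1395505, Mul(-1, Mul(1818, 387))) = Add(1395505, Mul(-1, 703566)) = Add(1395505, -703566) = 691939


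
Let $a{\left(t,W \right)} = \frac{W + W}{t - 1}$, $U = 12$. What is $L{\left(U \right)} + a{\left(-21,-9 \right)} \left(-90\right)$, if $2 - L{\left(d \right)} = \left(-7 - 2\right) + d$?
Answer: $- \frac{821}{11} \approx -74.636$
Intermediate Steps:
$a{\left(t,W \right)} = \frac{2 W}{-1 + t}$
$L{\left(d \right)} = 11 - d$ ($L{\left(d \right)} = 2 - \left(\left(-7 - 2\right) + d\right) = 2 - \left(-9 + d\right) = 11 - d$)
$L{\left(U \right)} + a{\left(-21,-9 \right)} \left(-90\right) = \left(11 - 12\right) + 2 \left(-9\right) \frac{1}{-1 - 21} \left(-90\right) = \left(11 - 12\right) + 2 \left(-9\right) \frac{1}{-22} \left(-90\right) = -1 + 2 \left(-9\right) \left(- \frac{1}{22}\right) \left(-90\right) = -1 + \frac{9}{11} \left(-90\right) = -1 - \frac{810}{11} = - \frac{821}{11}$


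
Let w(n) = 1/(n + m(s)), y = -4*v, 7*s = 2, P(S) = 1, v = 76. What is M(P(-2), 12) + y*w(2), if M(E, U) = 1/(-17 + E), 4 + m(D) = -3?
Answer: 4859/80 ≈ 60.737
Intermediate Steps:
s = 2/7 (s = (⅐)*2 = 2/7 ≈ 0.28571)
y = -304 (y = -4*76 = -304)
m(D) = -7 (m(D) = -4 - 3 = -7)
w(n) = 1/(-7 + n) (w(n) = 1/(n - 7) = 1/(-7 + n))
M(P(-2), 12) + y*w(2) = 1/(-17 + 1) - 304/(-7 + 2) = 1/(-16) - 304/(-5) = -1/16 - 304*(-⅕) = -1/16 + 304/5 = 4859/80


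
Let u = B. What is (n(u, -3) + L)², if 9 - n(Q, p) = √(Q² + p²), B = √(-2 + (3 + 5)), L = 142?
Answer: (151 - √15)² ≈ 21646.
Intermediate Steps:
B = √6 (B = √(-2 + 8) = √6 ≈ 2.4495)
u = √6 ≈ 2.4495
n(Q, p) = 9 - √(Q² + p²)
(n(u, -3) + L)² = ((9 - √((√6)² + (-3)²)) + 142)² = ((9 - √(6 + 9)) + 142)² = ((9 - √15) + 142)² = (151 - √15)²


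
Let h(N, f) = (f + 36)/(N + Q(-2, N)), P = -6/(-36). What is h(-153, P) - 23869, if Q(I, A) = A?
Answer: -43823701/1836 ≈ -23869.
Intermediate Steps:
P = ⅙ (P = -6*(-1/36) = ⅙ ≈ 0.16667)
h(N, f) = (36 + f)/(2*N) (h(N, f) = (f + 36)/(N + N) = (36 + f)/((2*N)) = (36 + f)*(1/(2*N)) = (36 + f)/(2*N))
h(-153, P) - 23869 = (½)*(36 + ⅙)/(-153) - 23869 = (½)*(-1/153)*(217/6) - 23869 = -217/1836 - 23869 = -43823701/1836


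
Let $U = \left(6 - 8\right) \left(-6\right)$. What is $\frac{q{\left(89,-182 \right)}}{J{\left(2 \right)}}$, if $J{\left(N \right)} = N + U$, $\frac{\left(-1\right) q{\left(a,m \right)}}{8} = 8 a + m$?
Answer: $- \frac{2120}{7} \approx -302.86$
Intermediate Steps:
$q{\left(a,m \right)} = - 64 a - 8 m$ ($q{\left(a,m \right)} = - 8 \left(8 a + m\right) = - 8 \left(m + 8 a\right) = - 64 a - 8 m$)
$U = 12$ ($U = \left(-2\right) \left(-6\right) = 12$)
$J{\left(N \right)} = 12 + N$ ($J{\left(N \right)} = N + 12 = 12 + N$)
$\frac{q{\left(89,-182 \right)}}{J{\left(2 \right)}} = \frac{\left(-64\right) 89 - -1456}{12 + 2} = \frac{-5696 + 1456}{14} = \left(-4240\right) \frac{1}{14} = - \frac{2120}{7}$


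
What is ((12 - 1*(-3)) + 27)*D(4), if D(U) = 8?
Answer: 336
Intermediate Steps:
((12 - 1*(-3)) + 27)*D(4) = ((12 - 1*(-3)) + 27)*8 = ((12 + 3) + 27)*8 = (15 + 27)*8 = 42*8 = 336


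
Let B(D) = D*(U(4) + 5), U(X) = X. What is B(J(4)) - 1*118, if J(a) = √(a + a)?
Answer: -118 + 18*√2 ≈ -92.544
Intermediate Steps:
J(a) = √2*√a (J(a) = √(2*a) = √2*√a)
B(D) = 9*D (B(D) = D*(4 + 5) = D*9 = 9*D)
B(J(4)) - 1*118 = 9*(√2*√4) - 1*118 = 9*(√2*2) - 118 = 9*(2*√2) - 118 = 18*√2 - 118 = -118 + 18*√2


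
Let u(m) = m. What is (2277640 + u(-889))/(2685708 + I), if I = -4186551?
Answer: -758917/500281 ≈ -1.5170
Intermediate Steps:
(2277640 + u(-889))/(2685708 + I) = (2277640 - 889)/(2685708 - 4186551) = 2276751/(-1500843) = 2276751*(-1/1500843) = -758917/500281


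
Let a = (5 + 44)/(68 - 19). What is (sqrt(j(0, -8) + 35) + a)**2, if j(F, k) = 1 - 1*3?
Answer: (1 + sqrt(33))**2 ≈ 45.489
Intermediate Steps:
j(F, k) = -2 (j(F, k) = 1 - 3 = -2)
a = 1 (a = 49/49 = 49*(1/49) = 1)
(sqrt(j(0, -8) + 35) + a)**2 = (sqrt(-2 + 35) + 1)**2 = (sqrt(33) + 1)**2 = (1 + sqrt(33))**2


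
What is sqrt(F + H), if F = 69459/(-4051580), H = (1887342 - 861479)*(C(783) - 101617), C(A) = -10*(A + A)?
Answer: I*sqrt(2921489674001350233745)/155830 ≈ 3.4686e+5*I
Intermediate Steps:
C(A) = -20*A
H = -120310135051 (H = (1887342 - 861479)*(-20*783 - 101617) = 1025863*(-15660 - 101617) = 1025863*(-117277) = -120310135051)
F = -5343/311660 (F = 69459*(-1/4051580) = -5343/311660 ≈ -0.017144)
sqrt(F + H) = sqrt(-5343/311660 - 120310135051) = sqrt(-37495856690000003/311660) = I*sqrt(2921489674001350233745)/155830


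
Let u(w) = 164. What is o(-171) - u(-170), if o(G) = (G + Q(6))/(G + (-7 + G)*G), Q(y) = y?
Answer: -1654651/10089 ≈ -164.01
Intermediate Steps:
o(G) = (6 + G)/(G + G*(-7 + G)) (o(G) = (G + 6)/(G + (-7 + G)*G) = (6 + G)/(G + G*(-7 + G)))
o(-171) - u(-170) = (6 - 171)/((-171)*(-6 - 171)) - 1*164 = -1/171*(-165)/(-177) - 164 = -1/171*(-1/177)*(-165) - 164 = -55/10089 - 164 = -1654651/10089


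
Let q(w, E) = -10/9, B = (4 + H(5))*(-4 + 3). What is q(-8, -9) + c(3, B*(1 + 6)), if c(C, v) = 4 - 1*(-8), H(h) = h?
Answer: 98/9 ≈ 10.889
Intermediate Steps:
B = -9 (B = (4 + 5)*(-4 + 3) = 9*(-1) = -9)
q(w, E) = -10/9 (q(w, E) = -10*⅑ = -10/9)
c(C, v) = 12 (c(C, v) = 4 + 8 = 12)
q(-8, -9) + c(3, B*(1 + 6)) = -10/9 + 12 = 98/9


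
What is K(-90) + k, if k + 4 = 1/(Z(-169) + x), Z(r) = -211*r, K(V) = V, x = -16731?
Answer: -1779231/18928 ≈ -94.000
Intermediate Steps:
k = -75711/18928 (k = -4 + 1/(-211*(-169) - 16731) = -4 + 1/(35659 - 16731) = -4 + 1/18928 = -75711/18928 ≈ -3.9999)
K(-90) + k = -90 - 75711/18928 = -1779231/18928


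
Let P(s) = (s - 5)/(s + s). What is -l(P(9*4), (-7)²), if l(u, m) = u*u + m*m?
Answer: -12447745/5184 ≈ -2401.2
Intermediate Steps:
P(s) = (-5 + s)/(2*s) (P(s) = (-5 + s)/((2*s)) = (-5 + s)*(1/(2*s)) = (-5 + s)/(2*s))
l(u, m) = m² + u² (l(u, m) = u² + m² = m² + u²)
-l(P(9*4), (-7)²) = -(((-7)²)² + ((-5 + 9*4)/(2*((9*4))))²) = -(49² + ((½)*(-5 + 36)/36)²) = -(2401 + ((½)*(1/36)*31)²) = -(2401 + (31/72)²) = -(2401 + 961/5184) = -1*12447745/5184 = -12447745/5184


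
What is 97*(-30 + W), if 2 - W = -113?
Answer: 8245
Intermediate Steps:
W = 115 (W = 2 - 1*(-113) = 2 + 113 = 115)
97*(-30 + W) = 97*(-30 + 115) = 97*85 = 8245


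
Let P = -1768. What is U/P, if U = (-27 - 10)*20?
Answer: 185/442 ≈ 0.41855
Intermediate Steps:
U = -740 (U = -37*20 = -740)
U/P = -740/(-1768) = -740*(-1/1768) = 185/442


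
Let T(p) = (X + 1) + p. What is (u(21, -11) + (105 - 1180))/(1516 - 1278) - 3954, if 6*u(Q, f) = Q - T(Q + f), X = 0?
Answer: -201884/51 ≈ -3958.5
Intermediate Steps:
T(p) = 1 + p (T(p) = (0 + 1) + p = 1 + p)
u(Q, f) = -⅙ - f/6 (u(Q, f) = (Q - (1 + (Q + f)))/6 = (Q - (1 + Q + f))/6 = (Q + (-1 - Q - f))/6 = (-1 - f)/6 = -⅙ - f/6)
(u(21, -11) + (105 - 1180))/(1516 - 1278) - 3954 = ((-⅙ - ⅙*(-11)) + (105 - 1180))/(1516 - 1278) - 3954 = ((-⅙ + 11/6) - 1075)/238 - 3954 = (5/3 - 1075)*(1/238) - 3954 = -3220/3*1/238 - 3954 = -230/51 - 3954 = -201884/51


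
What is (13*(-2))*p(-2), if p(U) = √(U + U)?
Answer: -52*I ≈ -52.0*I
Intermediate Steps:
p(U) = √2*√U (p(U) = √(2*U) = √2*√U)
(13*(-2))*p(-2) = (13*(-2))*(√2*√(-2)) = -26*√2*I*√2 = -52*I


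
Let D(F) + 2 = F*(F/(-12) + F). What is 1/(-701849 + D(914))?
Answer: 3/191786 ≈ 1.5642e-5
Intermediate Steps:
D(F) = -2 + 11*F²/12 (D(F) = -2 + F*(F/(-12) + F) = -2 + F*(F*(-1/12) + F) = -2 + F*(-F/12 + F) = -2 + F*(11*F/12) = -2 + 11*F²/12)
1/(-701849 + D(914)) = 1/(-701849 + (-2 + (11/12)*914²)) = 1/(-701849 + (-2 + (11/12)*835396)) = 1/(-701849 + (-2 + 2297339/3)) = 1/(-701849 + 2297333/3) = 1/(191786/3) = 3/191786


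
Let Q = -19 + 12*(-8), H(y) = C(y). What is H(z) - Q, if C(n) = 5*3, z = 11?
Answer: 130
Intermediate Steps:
C(n) = 15
H(y) = 15
Q = -115 (Q = -19 - 96 = -115)
H(z) - Q = 15 - 1*(-115) = 15 + 115 = 130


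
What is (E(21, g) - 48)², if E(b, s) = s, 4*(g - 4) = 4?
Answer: 1849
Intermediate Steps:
g = 5 (g = 4 + (¼)*4 = 4 + 1 = 5)
(E(21, g) - 48)² = (5 - 48)² = (-43)² = 1849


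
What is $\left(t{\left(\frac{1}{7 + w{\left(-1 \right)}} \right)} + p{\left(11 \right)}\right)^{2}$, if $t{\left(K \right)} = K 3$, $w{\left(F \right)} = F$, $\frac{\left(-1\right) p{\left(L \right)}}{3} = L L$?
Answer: $\frac{525625}{4} \approx 1.3141 \cdot 10^{5}$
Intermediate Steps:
$p{\left(L \right)} = - 3 L^{2}$ ($p{\left(L \right)} = - 3 L L = - 3 L^{2}$)
$t{\left(K \right)} = 3 K$
$\left(t{\left(\frac{1}{7 + w{\left(-1 \right)}} \right)} + p{\left(11 \right)}\right)^{2} = \left(\frac{3}{7 - 1} - 3 \cdot 11^{2}\right)^{2} = \left(\frac{3}{6} - 363\right)^{2} = \left(3 \cdot \frac{1}{6} - 363\right)^{2} = \left(\frac{1}{2} - 363\right)^{2} = \left(- \frac{725}{2}\right)^{2} = \frac{525625}{4}$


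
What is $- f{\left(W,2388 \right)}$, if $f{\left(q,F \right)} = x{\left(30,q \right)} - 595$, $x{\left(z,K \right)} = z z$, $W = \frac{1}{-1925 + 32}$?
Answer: $-305$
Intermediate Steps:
$W = - \frac{1}{1893}$ ($W = \frac{1}{-1893} = - \frac{1}{1893} \approx -0.00052826$)
$x{\left(z,K \right)} = z^{2}$
$f{\left(q,F \right)} = 305$ ($f{\left(q,F \right)} = 30^{2} - 595 = 900 - 595 = 305$)
$- f{\left(W,2388 \right)} = \left(-1\right) 305 = -305$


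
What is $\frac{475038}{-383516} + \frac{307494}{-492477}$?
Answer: $- \frac{58645693005}{31478801522} \approx -1.863$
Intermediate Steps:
$\frac{475038}{-383516} + \frac{307494}{-492477} = 475038 \left(- \frac{1}{383516}\right) + 307494 \left(- \frac{1}{492477}\right) = - \frac{237519}{191758} - \frac{102498}{164159} = - \frac{58645693005}{31478801522}$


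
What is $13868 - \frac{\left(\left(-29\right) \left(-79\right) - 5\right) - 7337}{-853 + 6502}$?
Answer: $\frac{78345383}{5649} \approx 13869.0$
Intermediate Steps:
$13868 - \frac{\left(\left(-29\right) \left(-79\right) - 5\right) - 7337}{-853 + 6502} = 13868 - \frac{\left(2291 - 5\right) - 7337}{5649} = 13868 - \left(2286 - 7337\right) \frac{1}{5649} = 13868 - \left(-5051\right) \frac{1}{5649} = 13868 - - \frac{5051}{5649} = 13868 + \frac{5051}{5649} = \frac{78345383}{5649}$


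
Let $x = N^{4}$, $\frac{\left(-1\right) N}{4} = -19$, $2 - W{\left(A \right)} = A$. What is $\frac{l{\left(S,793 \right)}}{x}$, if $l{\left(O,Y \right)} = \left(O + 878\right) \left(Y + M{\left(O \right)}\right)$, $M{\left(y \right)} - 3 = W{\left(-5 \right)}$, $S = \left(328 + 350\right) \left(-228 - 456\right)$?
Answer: $- \frac{185843911}{16681088} \approx -11.141$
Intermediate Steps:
$W{\left(A \right)} = 2 - A$
$S = -463752$ ($S = 678 \left(-684\right) = -463752$)
$N = 76$ ($N = \left(-4\right) \left(-19\right) = 76$)
$M{\left(y \right)} = 10$ ($M{\left(y \right)} = 3 + \left(2 - -5\right) = 3 + \left(2 + 5\right) = 3 + 7 = 10$)
$l{\left(O,Y \right)} = \left(10 + Y\right) \left(878 + O\right)$ ($l{\left(O,Y \right)} = \left(O + 878\right) \left(Y + 10\right) = \left(878 + O\right) \left(10 + Y\right) = \left(10 + Y\right) \left(878 + O\right)$)
$x = 33362176$ ($x = 76^{4} = 33362176$)
$\frac{l{\left(S,793 \right)}}{x} = \frac{8780 + 10 \left(-463752\right) + 878 \cdot 793 - 367755336}{33362176} = \left(8780 - 4637520 + 696254 - 367755336\right) \frac{1}{33362176} = \left(-371687822\right) \frac{1}{33362176} = - \frac{185843911}{16681088}$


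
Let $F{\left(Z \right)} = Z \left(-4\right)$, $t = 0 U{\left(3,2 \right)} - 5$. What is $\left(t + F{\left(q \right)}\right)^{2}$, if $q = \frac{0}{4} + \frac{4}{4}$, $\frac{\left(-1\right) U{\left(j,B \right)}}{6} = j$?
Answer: $81$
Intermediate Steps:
$U{\left(j,B \right)} = - 6 j$
$q = 1$ ($q = 0 \cdot \frac{1}{4} + 4 \cdot \frac{1}{4} = 0 + 1 = 1$)
$t = -5$ ($t = 0 \left(\left(-6\right) 3\right) - 5 = 0 \left(-18\right) - 5 = 0 - 5 = -5$)
$F{\left(Z \right)} = - 4 Z$
$\left(t + F{\left(q \right)}\right)^{2} = \left(-5 - 4\right)^{2} = \left(-9\right)^{2} = 81$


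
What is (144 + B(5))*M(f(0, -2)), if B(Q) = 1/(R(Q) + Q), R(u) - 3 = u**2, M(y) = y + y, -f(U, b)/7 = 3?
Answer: -66542/11 ≈ -6049.3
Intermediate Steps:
f(U, b) = -21 (f(U, b) = -7*3 = -21)
M(y) = 2*y
R(u) = 3 + u**2
B(Q) = 1/(3 + Q + Q**2) (B(Q) = 1/((3 + Q**2) + Q) = 1/(3 + Q + Q**2))
(144 + B(5))*M(f(0, -2)) = (144 + 1/(3 + 5 + 5**2))*(2*(-21)) = (144 + 1/(3 + 5 + 25))*(-42) = (144 + 1/33)*(-42) = (4753/33)*(-42) = -66542/11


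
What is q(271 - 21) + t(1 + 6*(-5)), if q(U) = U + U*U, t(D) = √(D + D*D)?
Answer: 62750 + 2*√203 ≈ 62779.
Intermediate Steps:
t(D) = √(D + D²)
q(U) = U + U²
q(271 - 21) + t(1 + 6*(-5)) = (271 - 21)*(1 + (271 - 21)) + √((1 + 6*(-5))*(1 + (1 + 6*(-5)))) = 250*(1 + 250) + √((1 - 30)*(1 + (1 - 30))) = 250*251 + √(-29*(1 - 29)) = 62750 + √(-29*(-28)) = 62750 + √812 = 62750 + 2*√203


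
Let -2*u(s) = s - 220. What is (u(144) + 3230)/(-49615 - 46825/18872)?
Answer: -61673696/936381105 ≈ -0.065864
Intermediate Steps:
u(s) = 110 - s/2 (u(s) = -(s - 220)/2 = -(-220 + s)/2 = 110 - s/2)
(u(144) + 3230)/(-49615 - 46825/18872) = ((110 - ½*144) + 3230)/(-49615 - 46825/18872) = ((110 - 72) + 3230)/(-49615 - 46825*1/18872) = (38 + 3230)/(-49615 - 46825/18872) = 3268/(-936381105/18872) = 3268*(-18872/936381105) = -61673696/936381105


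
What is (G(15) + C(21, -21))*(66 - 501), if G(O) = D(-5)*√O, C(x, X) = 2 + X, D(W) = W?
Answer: 8265 + 2175*√15 ≈ 16689.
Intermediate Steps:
G(O) = -5*√O
(G(15) + C(21, -21))*(66 - 501) = (-5*√15 + (2 - 21))*(66 - 501) = (-5*√15 - 19)*(-435) = (-19 - 5*√15)*(-435) = 8265 + 2175*√15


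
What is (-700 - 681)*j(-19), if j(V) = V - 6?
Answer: 34525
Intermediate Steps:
j(V) = -6 + V
(-700 - 681)*j(-19) = (-700 - 681)*(-6 - 19) = -1381*(-25) = 34525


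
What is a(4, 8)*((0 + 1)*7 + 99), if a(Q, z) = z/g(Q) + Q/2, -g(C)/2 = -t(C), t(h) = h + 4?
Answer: 265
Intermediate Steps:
t(h) = 4 + h
g(C) = 8 + 2*C (g(C) = -(-2)*(4 + C) = -2*(-4 - C) = 8 + 2*C)
a(Q, z) = Q/2 + z/(8 + 2*Q) (a(Q, z) = z/(8 + 2*Q) + Q/2 = Q/2 + z/(8 + 2*Q))
a(4, 8)*((0 + 1)*7 + 99) = ((8 + 4*(4 + 4))/(2*(4 + 4)))*((0 + 1)*7 + 99) = ((½)*(8 + 4*8)/8)*(1*7 + 99) = ((½)*(⅛)*(8 + 32))*(7 + 99) = ((½)*(⅛)*40)*106 = (5/2)*106 = 265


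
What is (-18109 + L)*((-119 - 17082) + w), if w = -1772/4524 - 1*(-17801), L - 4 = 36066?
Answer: 4060125959/377 ≈ 1.0770e+7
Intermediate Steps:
L = 36070 (L = 4 + 36066 = 36070)
w = 20132488/1131 (w = -1772*1/4524 + 17801 = -443/1131 + 17801 = 20132488/1131 ≈ 17801.)
(-18109 + L)*((-119 - 17082) + w) = (-18109 + 36070)*((-119 - 17082) + 20132488/1131) = 17961*(-17201 + 20132488/1131) = 17961*(678157/1131) = 4060125959/377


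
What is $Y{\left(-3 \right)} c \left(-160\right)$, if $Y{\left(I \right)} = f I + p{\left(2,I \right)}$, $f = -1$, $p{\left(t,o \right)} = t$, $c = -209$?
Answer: $167200$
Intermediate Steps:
$Y{\left(I \right)} = 2 - I$ ($Y{\left(I \right)} = - I + 2 = 2 - I$)
$Y{\left(-3 \right)} c \left(-160\right) = \left(2 - -3\right) \left(-209\right) \left(-160\right) = \left(2 + 3\right) \left(-209\right) \left(-160\right) = 5 \left(-209\right) \left(-160\right) = \left(-1045\right) \left(-160\right) = 167200$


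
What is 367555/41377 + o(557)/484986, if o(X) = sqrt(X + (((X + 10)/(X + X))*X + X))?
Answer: 367555/41377 + sqrt(5590)/969972 ≈ 8.8831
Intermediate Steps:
o(X) = sqrt(5 + 5*X/2) (o(X) = sqrt(X + (((10 + X)/((2*X)))*X + X)) = sqrt(X + (((10 + X)*(1/(2*X)))*X + X)) = sqrt(X + (((10 + X)/(2*X))*X + X)) = sqrt(X + ((5 + X/2) + X)) = sqrt(X + (5 + 3*X/2)) = sqrt(5 + 5*X/2))
367555/41377 + o(557)/484986 = 367555/41377 + (sqrt(20 + 10*557)/2)/484986 = 367555*(1/41377) + (sqrt(20 + 5570)/2)*(1/484986) = 367555/41377 + (sqrt(5590)/2)*(1/484986) = 367555/41377 + sqrt(5590)/969972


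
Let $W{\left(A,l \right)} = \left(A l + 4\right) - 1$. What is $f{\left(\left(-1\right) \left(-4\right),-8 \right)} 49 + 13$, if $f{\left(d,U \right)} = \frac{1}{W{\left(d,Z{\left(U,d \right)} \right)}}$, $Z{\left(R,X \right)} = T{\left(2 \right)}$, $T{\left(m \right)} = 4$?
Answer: $\frac{296}{19} \approx 15.579$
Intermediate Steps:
$Z{\left(R,X \right)} = 4$
$W{\left(A,l \right)} = 3 + A l$ ($W{\left(A,l \right)} = \left(4 + A l\right) - 1 = 3 + A l$)
$f{\left(d,U \right)} = \frac{1}{3 + 4 d}$ ($f{\left(d,U \right)} = \frac{1}{3 + d 4} = \frac{1}{3 + 4 d}$)
$f{\left(\left(-1\right) \left(-4\right),-8 \right)} 49 + 13 = \frac{1}{3 + 4 \left(\left(-1\right) \left(-4\right)\right)} 49 + 13 = \frac{1}{3 + 4 \cdot 4} \cdot 49 + 13 = \frac{1}{3 + 16} \cdot 49 + 13 = \frac{1}{19} \cdot 49 + 13 = \frac{49}{19} + 13 = \frac{296}{19}$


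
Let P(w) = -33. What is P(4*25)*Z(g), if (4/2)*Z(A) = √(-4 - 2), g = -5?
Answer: -33*I*√6/2 ≈ -40.417*I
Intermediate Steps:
Z(A) = I*√6/2 (Z(A) = √(-4 - 2)/2 = √(-6)/2 = (I*√6)/2 = I*√6/2)
P(4*25)*Z(g) = -33*I*√6/2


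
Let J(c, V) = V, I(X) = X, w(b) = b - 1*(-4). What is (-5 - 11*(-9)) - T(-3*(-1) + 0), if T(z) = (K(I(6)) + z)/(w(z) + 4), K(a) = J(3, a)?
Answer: 1025/11 ≈ 93.182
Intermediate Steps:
w(b) = 4 + b (w(b) = b + 4 = 4 + b)
K(a) = a
T(z) = (6 + z)/(8 + z) (T(z) = (6 + z)/((4 + z) + 4) = (6 + z)/(8 + z))
(-5 - 11*(-9)) - T(-3*(-1) + 0) = (-5 - 11*(-9)) - (6 + (-3*(-1) + 0))/(8 + (-3*(-1) + 0)) = (-5 + 99) - (6 + (3 + 0))/(8 + (3 + 0)) = 94 - (6 + 3)/(8 + 3) = 94 - 9/11 = 1025/11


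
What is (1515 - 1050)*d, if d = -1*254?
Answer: -118110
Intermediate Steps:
d = -254
(1515 - 1050)*d = (1515 - 1050)*(-254) = 465*(-254) = -118110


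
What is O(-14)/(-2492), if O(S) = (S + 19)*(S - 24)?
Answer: 95/1246 ≈ 0.076244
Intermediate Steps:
O(S) = (-24 + S)*(19 + S) (O(S) = (19 + S)*(-24 + S) = (-24 + S)*(19 + S))
O(-14)/(-2492) = (-456 + (-14)² - 5*(-14))/(-2492) = (-456 + 196 + 70)*(-1/2492) = -190*(-1/2492) = 95/1246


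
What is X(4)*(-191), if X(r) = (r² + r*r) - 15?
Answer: -3247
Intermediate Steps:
X(r) = -15 + 2*r² (X(r) = (r² + r²) - 15 = 2*r² - 15 = -15 + 2*r²)
X(4)*(-191) = (-15 + 2*4²)*(-191) = (-15 + 2*16)*(-191) = (-15 + 32)*(-191) = 17*(-191) = -3247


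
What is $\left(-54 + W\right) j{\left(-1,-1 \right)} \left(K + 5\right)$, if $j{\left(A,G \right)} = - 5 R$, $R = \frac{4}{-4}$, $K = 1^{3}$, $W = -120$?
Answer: $-5220$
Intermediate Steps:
$K = 1$
$R = -1$ ($R = 4 \left(- \frac{1}{4}\right) = -1$)
$j{\left(A,G \right)} = 5$ ($j{\left(A,G \right)} = \left(-5\right) \left(-1\right) = 5$)
$\left(-54 + W\right) j{\left(-1,-1 \right)} \left(K + 5\right) = \left(-54 - 120\right) 5 \left(1 + 5\right) = - 174 \cdot 5 \cdot 6 = \left(-174\right) 30 = -5220$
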